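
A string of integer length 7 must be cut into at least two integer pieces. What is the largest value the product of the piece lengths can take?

Fill m[k] for k=2..7: at each k try every first piece i and multiply by the better of (k−i) uncut or m[k−i].
m[2] = 1·max(1,0) = 1·1 = 1
m[3] = max(1·2, 2·1) = 2
m[4] = max(1·3, 2·2, 3·1) = 4
m[5] = max(1·4, 2·3, 3·2, 4·1) = 6
m[6] = max(1·6, 2·4, 3·3, 4·2, 5·1) = 9
m[7] = max(1·9, 2·6, 3·4, 4·3, 5·2, 6·1) = 12
One optimal split: 3 + 2 + 2; product 3·2·2 = 12.

12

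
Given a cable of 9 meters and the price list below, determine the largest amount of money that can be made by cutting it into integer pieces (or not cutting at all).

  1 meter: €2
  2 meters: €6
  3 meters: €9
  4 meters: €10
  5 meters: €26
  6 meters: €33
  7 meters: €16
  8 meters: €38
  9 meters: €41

42

Let v[k] be the best obtainable value from length k. For each k, try every first piece i and keep the best of price[i] + v[k−i].
v[1] = 2
v[2] = max(2+2, 6+0) = 6
v[3] = max(2+6, 6+2, 9+0) = 9
v[4] = max(2+9, 6+6, 9+2, 10+0) = 12
v[5] = max(2+12, 6+9, 9+6, 10+2, 26+0) = 26
v[6] = max(2+26, 6+12, 9+9, 10+6, 26+2, 33+0) = 33
v[7] = max(2+33, 6+26, 9+12, …, 33+2, 16+0) = 35
v[8] = max(2+35, 6+33, 9+26, …, 16+2, 38+0) = 39
v[9] = max(2+39, 6+35, 9+33, …, 38+2, 41+0) = 42
One optimal cutting: 6 + 3 → €33 + €9 = €42.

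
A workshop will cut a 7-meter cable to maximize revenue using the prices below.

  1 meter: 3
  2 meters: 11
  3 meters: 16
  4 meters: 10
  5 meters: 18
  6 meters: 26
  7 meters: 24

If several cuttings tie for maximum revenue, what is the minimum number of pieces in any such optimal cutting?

Build r[k] bottom-up: r[k] = max over allowed piece i of (p[i] + r[k−i]).
r[1] = 3
r[2] = 11
r[3] = 16
r[4] = 22  (first piece 2, then r[2]=11)
r[5] = 27  (first piece 2, then r[3]=16)
r[6] = 33  (first piece 2, then r[4]=22)
r[7] = 38  (first piece 2, then r[5]=27)
Maximum revenue is 38.
Now minimize piece count subject to staying optimal: for each k, pieces[k] = 1 + min over i with p[i]+r[k−i]=r[k] of pieces[k−i].
pieces[4] = 2
pieces[5] = 2
pieces[6] = 3
pieces[7] = 3

3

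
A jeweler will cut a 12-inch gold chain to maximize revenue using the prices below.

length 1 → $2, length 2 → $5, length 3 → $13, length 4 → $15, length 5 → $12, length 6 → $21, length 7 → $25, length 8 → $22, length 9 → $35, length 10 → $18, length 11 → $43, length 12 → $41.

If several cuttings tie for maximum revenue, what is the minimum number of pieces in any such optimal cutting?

4

Build r[k] bottom-up: r[k] = max over allowed piece i of (p[i] + r[k−i]).
r[1] = 2
r[2] = 5
r[3] = 13
r[4] = 15  (first piece 1, then r[3]=13)
r[5] = 18  (first piece 2, then r[3]=13)
r[6] = 26  (first piece 3, then r[3]=13)
r[7] = 28  (first piece 1, then r[6]=26)
r[8] = 31  (first piece 2, then r[6]=26)
r[9] = 39  (first piece 3, then r[6]=26)
r[10] = 41  (first piece 1, then r[9]=39)
r[11] = 44  (first piece 2, then r[9]=39)
r[12] = 52  (first piece 3, then r[9]=39)
Maximum revenue is $52.
Now minimize piece count subject to staying optimal: for each k, pieces[k] = 1 + min over i with p[i]+r[k−i]=r[k] of pieces[k−i].
pieces[9] = 3
pieces[10] = 3
pieces[11] = 4
pieces[12] = 4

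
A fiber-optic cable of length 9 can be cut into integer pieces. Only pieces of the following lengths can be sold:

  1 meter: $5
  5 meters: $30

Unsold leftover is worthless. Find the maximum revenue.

Consider every possible first cut. best[k] is the best of p[i]+best[k−i] over all sellable i≤k.
best[1] = 5
best[2] = 10  (first piece 1, then best[1]=5)
best[3] = 15  (first piece 1, then best[2]=10)
best[4] = 20  (first piece 1, then best[3]=15)
best[5] = max(5+20, 30+0) = 30
best[6] = max(5+30, 30+5) = 35
best[7] = max(5+35, 30+10) = 40
best[8] = max(5+40, 30+15) = 45
best[9] = max(5+45, 30+20) = 50
One optimal cutting: 5 + 1 + 1 + 1 + 1 → $50.

50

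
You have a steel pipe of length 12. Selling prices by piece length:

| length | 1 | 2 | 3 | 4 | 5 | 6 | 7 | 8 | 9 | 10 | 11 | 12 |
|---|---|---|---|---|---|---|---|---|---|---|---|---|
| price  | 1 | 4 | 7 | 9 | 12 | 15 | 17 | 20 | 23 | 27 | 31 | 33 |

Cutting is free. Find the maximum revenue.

Let best[k] be the best obtainable value from length k. For each k, try every first piece i and keep the best of price[i] + best[k−i].
best[1] = 1
best[2] = max(1+1, 4+0) = 4
best[3] = max(1+4, 4+1, 7+0) = 7
best[4] = max(1+7, 4+4, 7+1, 9+0) = 9
best[5] = max(1+9, 4+7, 7+4, 9+1, 12+0) = 12
best[6] = max(1+12, 4+9, 7+7, 9+4, 12+1, 15+0) = 15
best[7] = max(1+15, 4+12, 7+9, …, 15+1, 17+0) = 17
best[8] = max(1+17, 4+15, 7+12, …, 17+1, 20+0) = 20
best[9] = max(1+20, 4+17, 7+15, …, 20+1, 23+0) = 23
best[10] = max(1+23, 4+20, 7+17, …, 23+1, 27+0) = 27
best[11] = max(1+27, 4+23, 7+20, …, 27+1, 31+0) = 31
best[12] = max(1+31, 4+27, 7+23, …, 31+1, 33+0) = 33
Best is to sell the whole 12-meter piece uncut for $33.

33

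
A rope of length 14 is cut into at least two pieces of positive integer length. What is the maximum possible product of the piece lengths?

Fill P[k] for k=2..14: at each k try every first piece i and multiply by the better of (k−i) uncut or P[k−i].
P[2] = 1*max(1,0) = 1*1 = 1
P[3] = 1*max(2,1) = 1*2 = 2
P[4] = 2*max(2,1) = 2*2 = 4
P[5] = 2*max(3,2) = 2*3 = 6
P[6] = 3*max(3,2) = 3*3 = 9
P[7] = 2*max(5,6) = 2*6 = 12
P[8] = 2*max(6,9) = 2*9 = 18
P[9] = 3*max(6,9) = 3*9 = 27
P[10] = 2*max(8,18) = 2*18 = 36
P[11] = 2*max(9,27) = 2*27 = 54
P[12] = 3*max(9,27) = 3*27 = 81
P[13] = 2*max(11,54) = 2*54 = 108
P[14] = 2*max(12,81) = 2*81 = 162
One optimal split: 3 + 3 + 3 + 3 + 2; product 3*3*3*3*2 = 162.

162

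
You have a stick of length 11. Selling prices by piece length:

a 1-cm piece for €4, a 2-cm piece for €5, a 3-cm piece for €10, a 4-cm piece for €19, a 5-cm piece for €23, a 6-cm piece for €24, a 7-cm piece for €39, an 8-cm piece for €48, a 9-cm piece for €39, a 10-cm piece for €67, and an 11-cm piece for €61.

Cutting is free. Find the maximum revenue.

71

Build r[k] bottom-up: r[k] = max over allowed piece i of (p[i] + r[k−i]).
r[1] = 4
r[2] = 8  (first piece 1, then r[1]=4)
r[3] = 12  (first piece 1, then r[2]=8)
r[4] = 19
r[5] = 23  (first piece 1, then r[4]=19)
r[6] = 27  (first piece 1, then r[5]=23)
r[7] = 39
r[8] = 48
r[9] = 52  (first piece 1, then r[8]=48)
r[10] = 67
r[11] = 71  (first piece 1, then r[10]=67)
One optimal cutting: 10 + 1 → €67 + €4 = €71.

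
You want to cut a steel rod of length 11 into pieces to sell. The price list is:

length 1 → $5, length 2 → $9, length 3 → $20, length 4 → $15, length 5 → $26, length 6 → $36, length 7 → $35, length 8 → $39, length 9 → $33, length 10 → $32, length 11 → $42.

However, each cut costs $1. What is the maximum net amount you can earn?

66

Consider every possible first cut. v[k] is the best of p[i]+v[k−i] over all sellable i≤k, charging 1 whenever i<k.
v[1] = 5
v[2] = max(5+5-1, 9+0) = 9
v[3] = max(5+9-1, 9+5-1, 20+0) = 20
v[4] = max(5+20-1, 9+9-1, 20+5-1, 15+0) = 24
v[5] = max(5+24-1, 9+20-1, 20+9-1, 15+5-1, 26+0) = 28
v[6] = max(5+28-1, 9+24-1, 20+20-1, 15+9-1, 26+5-1, 36+0) = 39
v[7] = max(5+39-1, 9+28-1, 20+24-1, …, 36+5-1, 35+0) = 43
v[8] = max(5+43-1, 9+39-1, 20+28-1, …, 35+5-1, 39+0) = 47
v[9] = max(5+47-1, 9+43-1, 20+39-1, …, 39+5-1, 33+0) = 58
v[10] = max(5+58-1, 9+47-1, 20+43-1, …, 33+5-1, 32+0) = 62
v[11] = max(5+62-1, 9+58-1, 20+47-1, …, 32+5-1, 42+0) = 66
One optimal plan: pieces 3 + 3 + 3 + 1 + 1 (4 cuts) → $70 − $4 = $66.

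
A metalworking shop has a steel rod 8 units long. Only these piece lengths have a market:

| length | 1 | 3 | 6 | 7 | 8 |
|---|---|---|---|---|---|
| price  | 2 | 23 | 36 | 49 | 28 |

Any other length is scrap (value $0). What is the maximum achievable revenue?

51

Consider every possible first cut. r[k] is the best of p[i]+r[k−i] over all sellable i≤k.
r[1] = 2
r[2] = 4  (first piece 1, then r[1]=2)
r[3] = 23
r[4] = 25  (first piece 1, then r[3]=23)
r[5] = 27  (first piece 1, then r[4]=25)
r[6] = 46  (first piece 3, then r[3]=23)
r[7] = 49
r[8] = 51  (first piece 1, then r[7]=49)
One optimal cutting: 7 + 1 → $51.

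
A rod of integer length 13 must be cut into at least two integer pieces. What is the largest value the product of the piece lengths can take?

108

Define m[k] = max over 1≤i<k of i · max(k−i, m[k−i]); the inner max lets the remainder stay uncut if that's better.
Small cases: m[2]=1, m[3]=2, m[4]=4, m[5]=6, m[6]=9, m[7]=12.
m[8] = 2*max(6,9) = 2*9 = 18
m[9] = 3*max(6,9) = 3*9 = 27
m[10] = 2*max(8,18) = 2*18 = 36
m[11] = 2*max(9,27) = 2*27 = 54
m[12] = 3*max(9,27) = 3*27 = 81
m[13] = 2*max(11,54) = 2*54 = 108
One optimal split: 3 + 3 + 3 + 2 + 2; product 3*3*3*2*2 = 108.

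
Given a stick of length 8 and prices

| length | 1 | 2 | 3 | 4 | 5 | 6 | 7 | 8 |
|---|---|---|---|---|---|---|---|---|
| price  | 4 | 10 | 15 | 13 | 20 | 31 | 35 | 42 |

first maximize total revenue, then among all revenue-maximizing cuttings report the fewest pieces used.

1

Consider every possible first cut. r[k] is the best of p[i]+r[k−i] over all sellable i≤k.
r[1] = 4
r[2] = 10
r[3] = 15
r[4] = 20  (first piece 2, then r[2]=10)
r[5] = 25  (first piece 2, then r[3]=15)
r[6] = 31
r[7] = 35  (first piece 1, then r[6]=31)
r[8] = 42
Maximum revenue is €42.
Now minimize piece count subject to staying optimal: for each k, pieces[k] = 1 + min over i with p[i]+r[k−i]=r[k] of pieces[k−i].
pieces[5] = 2
pieces[6] = 1
pieces[7] = 1
pieces[8] = 1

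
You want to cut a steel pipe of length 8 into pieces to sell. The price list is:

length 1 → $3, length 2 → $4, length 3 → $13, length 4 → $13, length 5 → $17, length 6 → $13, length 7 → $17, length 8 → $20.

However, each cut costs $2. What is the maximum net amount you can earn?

28

Consider every possible first cut. r[k] is the best of p[i]+r[k−i] over all sellable i≤k, charging 2 whenever i<k.
r[1] = 3
r[2] = 4  (first piece 1, then r[1]=3)
r[3] = 13
r[4] = 14  (first piece 1, then r[3]=13)
r[5] = 17
r[6] = 24  (first piece 3, then r[3]=13)
r[7] = 25  (first piece 1, then r[6]=24)
r[8] = 28  (first piece 3, then r[5]=17)
One optimal plan: pieces 5 + 3 (1 cut) → $30 − $2 = $28.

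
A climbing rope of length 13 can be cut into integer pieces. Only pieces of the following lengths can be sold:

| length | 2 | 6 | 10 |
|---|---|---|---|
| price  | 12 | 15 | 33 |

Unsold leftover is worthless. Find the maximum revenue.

Build f[k] bottom-up: f[k] = max over allowed piece i of (p[i] + f[k−i]).
f[1] = 0
f[2] = 12
f[3] = 12
f[4] = 24  (first piece 2, then f[2]=12)
f[5] = 24
f[6] = 36  (first piece 2, then f[4]=24)
f[7] = 36
f[8] = 48  (first piece 2, then f[6]=36)
f[9] = 48
f[10] = 60  (first piece 2, then f[8]=48)
f[11] = 60
f[12] = 72  (first piece 2, then f[10]=60)
f[13] = 72
One optimal cutting: pieces 2 + 2 + 2 + 2 + 2 + 2 with 1 meter of scrap → €72.

72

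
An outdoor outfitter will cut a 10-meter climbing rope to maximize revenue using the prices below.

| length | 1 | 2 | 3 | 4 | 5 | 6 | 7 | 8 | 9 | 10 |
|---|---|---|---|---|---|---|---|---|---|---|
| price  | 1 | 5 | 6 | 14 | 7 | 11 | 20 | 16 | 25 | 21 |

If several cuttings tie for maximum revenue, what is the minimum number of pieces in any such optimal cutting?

Build r[k] bottom-up: r[k] = max over allowed piece i of (p[i] + r[k−i]).
r[1] = 1
r[2] = 5
r[3] = 6  (first piece 1, then r[2]=5)
r[4] = 14
r[5] = 15  (first piece 1, then r[4]=14)
r[6] = 19  (first piece 2, then r[4]=14)
r[7] = 20  (first piece 1, then r[6]=19)
r[8] = 28  (first piece 4, then r[4]=14)
r[9] = 29  (first piece 1, then r[8]=28)
r[10] = 33  (first piece 2, then r[8]=28)
Maximum revenue is €33.
Now minimize piece count subject to staying optimal: for each k, pieces[k] = 1 + min over i with p[i]+r[k−i]=r[k] of pieces[k−i].
pieces[7] = 1
pieces[8] = 2
pieces[9] = 3
pieces[10] = 3

3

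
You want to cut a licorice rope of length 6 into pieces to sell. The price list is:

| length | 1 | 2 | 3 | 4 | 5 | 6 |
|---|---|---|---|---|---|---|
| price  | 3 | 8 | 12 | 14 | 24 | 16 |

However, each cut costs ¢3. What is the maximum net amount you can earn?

24

Let r[k] be the best obtainable value from length k. For each k, try every first piece i and keep the best of price[i] + r[k−i] minus the 3 cut fee when i<k.
r[1] = 3
r[2] = 8
r[3] = 12
r[4] = 14
r[5] = 24
r[6] = 24  (first piece 1, then r[5]=24)
One optimal plan: pieces 5 + 1 (1 cut) → ¢27 − ¢3 = ¢24.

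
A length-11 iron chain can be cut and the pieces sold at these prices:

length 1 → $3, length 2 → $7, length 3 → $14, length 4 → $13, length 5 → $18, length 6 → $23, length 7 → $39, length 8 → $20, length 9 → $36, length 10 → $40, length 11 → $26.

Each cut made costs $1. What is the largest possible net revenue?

54

Build v[k] bottom-up: v[k] = max over allowed piece i of (p[i] + v[k−i]) − 1 per cut.
v[1] = 3
v[2] = max(3+3-1, 7+0) = 7
v[3] = max(3+7-1, 7+3-1, 14+0) = 14
v[4] = max(3+14-1, 7+7-1, 14+3-1, 13+0) = 16
v[5] = max(3+16-1, 7+14-1, 14+7-1, 13+3-1, 18+0) = 20
v[6] = max(3+20-1, 7+16-1, 14+14-1, 13+7-1, 18+3-1, 23+0) = 27
v[7] = max(3+27-1, 7+20-1, 14+16-1, …, 23+3-1, 39+0) = 39
v[8] = max(3+39-1, 7+27-1, 14+20-1, …, 39+3-1, 20+0) = 41
v[9] = max(3+41-1, 7+39-1, 14+27-1, …, 20+3-1, 36+0) = 45
v[10] = max(3+45-1, 7+41-1, 14+39-1, …, 36+3-1, 40+0) = 52
v[11] = max(3+52-1, 7+45-1, 14+41-1, …, 40+3-1, 26+0) = 54
One optimal plan: pieces 7 + 3 + 1 (2 cuts) → $56 − $2 = $54.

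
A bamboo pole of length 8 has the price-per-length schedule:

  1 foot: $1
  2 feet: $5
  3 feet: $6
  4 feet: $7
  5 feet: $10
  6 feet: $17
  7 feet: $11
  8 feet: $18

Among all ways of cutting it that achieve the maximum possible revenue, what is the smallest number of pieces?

2

Build r[k] bottom-up: r[k] = max over allowed piece i of (p[i] + r[k−i]).
r[1] = 1
r[2] = 5
r[3] = 6  (first piece 1, then r[2]=5)
r[4] = 10  (first piece 2, then r[2]=5)
r[5] = 11  (first piece 1, then r[4]=10)
r[6] = 17
r[7] = 18  (first piece 1, then r[6]=17)
r[8] = 22  (first piece 2, then r[6]=17)
Maximum revenue is $22.
Now minimize piece count subject to staying optimal: for each k, pieces[k] = 1 + min over i with p[i]+r[k−i]=r[k] of pieces[k−i].
pieces[5] = 2
pieces[6] = 1
pieces[7] = 2
pieces[8] = 2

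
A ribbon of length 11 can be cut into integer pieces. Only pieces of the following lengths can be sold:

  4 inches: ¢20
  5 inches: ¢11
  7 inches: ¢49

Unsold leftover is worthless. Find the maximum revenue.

Build f[k] bottom-up: f[k] = max over allowed piece i of (p[i] + f[k−i]).
f[1] = 0
f[2] = 0
f[3] = 0
f[4] = 20
f[5] = 20
f[6] = 20
f[7] = 49
f[8] = 49
f[9] = 49
f[10] = 49
f[11] = 69  (first piece 4, then f[7]=49)
One optimal cutting: 7 + 4 → ¢69.

69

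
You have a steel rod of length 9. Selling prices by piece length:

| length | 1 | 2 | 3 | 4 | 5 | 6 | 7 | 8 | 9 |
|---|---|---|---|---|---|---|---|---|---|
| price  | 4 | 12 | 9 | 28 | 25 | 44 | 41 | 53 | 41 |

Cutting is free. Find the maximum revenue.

Let R[k] be the best obtainable value from length k. For each k, try every first piece i and keep the best of price[i] + R[k−i].
R[1] = 4
R[2] = 12
R[3] = 16  (first piece 1, then R[2]=12)
R[4] = 28
R[5] = 32  (first piece 1, then R[4]=28)
R[6] = 44
R[7] = 48  (first piece 1, then R[6]=44)
R[8] = 56  (first piece 2, then R[6]=44)
R[9] = 60  (first piece 1, then R[8]=56)
One optimal cutting: 6 + 2 + 1 → $44 + $12 + $4 = $60.

60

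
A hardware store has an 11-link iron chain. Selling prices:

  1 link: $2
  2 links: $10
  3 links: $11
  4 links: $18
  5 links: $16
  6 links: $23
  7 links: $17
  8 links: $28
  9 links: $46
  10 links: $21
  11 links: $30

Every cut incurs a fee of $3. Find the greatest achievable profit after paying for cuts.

Let v[k] be the best obtainable value from length k. For each k, try every first piece i and keep the best of price[i] + v[k−i] minus the 3 cut fee when i<k.
v[1] = 2
v[2] = 10
v[3] = 11
v[4] = 18
v[5] = 18  (first piece 2, then v[3]=11)
v[6] = 25  (first piece 2, then v[4]=18)
v[7] = 26  (first piece 3, then v[4]=18)
v[8] = 33  (first piece 4, then v[4]=18)
v[9] = 46
v[10] = 45  (first piece 1, then v[9]=46)
v[11] = 53  (first piece 2, then v[9]=46)
One optimal plan: pieces 9 + 2 (1 cut) → $56 − $3 = $53.

53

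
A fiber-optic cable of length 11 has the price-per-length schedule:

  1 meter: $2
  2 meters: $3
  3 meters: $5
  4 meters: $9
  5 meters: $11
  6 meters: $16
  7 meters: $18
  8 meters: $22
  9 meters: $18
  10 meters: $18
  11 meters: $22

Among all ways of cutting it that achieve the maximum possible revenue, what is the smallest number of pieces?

Consider every possible first cut. r[k] is the best of p[i]+r[k−i] over all sellable i≤k.
r[1] = 2
r[2] = 4  (first piece 1, then r[1]=2)
r[3] = 6  (first piece 1, then r[2]=4)
r[4] = 9
r[5] = 11  (first piece 1, then r[4]=9)
r[6] = 16
r[7] = 18  (first piece 1, then r[6]=16)
r[8] = 22
r[9] = 24  (first piece 1, then r[8]=22)
r[10] = 26  (first piece 1, then r[9]=24)
r[11] = 28  (first piece 1, then r[10]=26)
Maximum revenue is $28.
Now minimize piece count subject to staying optimal: for each k, pieces[k] = 1 + min over i with p[i]+r[k−i]=r[k] of pieces[k−i].
pieces[8] = 1
pieces[9] = 2
pieces[10] = 3
pieces[11] = 4

4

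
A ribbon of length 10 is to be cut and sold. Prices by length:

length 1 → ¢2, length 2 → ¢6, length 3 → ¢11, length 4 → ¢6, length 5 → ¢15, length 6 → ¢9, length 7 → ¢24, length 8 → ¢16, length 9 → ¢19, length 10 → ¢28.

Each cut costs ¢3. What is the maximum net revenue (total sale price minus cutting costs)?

32

Let r[k] be the best obtainable value from length k. For each k, try every first piece i and keep the best of price[i] + r[k−i] minus the 3 cut fee when i<k.
r[1] = 2
r[2] = max(2+2-3, 6+0) = 6
r[3] = max(2+6-3, 6+2-3, 11+0) = 11
r[4] = max(2+11-3, 6+6-3, 11+2-3, 6+0) = 10
r[5] = max(2+10-3, 6+11-3, 11+6-3, 6+2-3, 15+0) = 15
r[6] = max(2+15-3, 6+10-3, 11+11-3, 6+6-3, 15+2-3, 9+0) = 19
r[7] = max(2+19-3, 6+15-3, 11+10-3, …, 9+2-3, 24+0) = 24
r[8] = max(2+24-3, 6+19-3, 11+15-3, …, 24+2-3, 16+0) = 23
r[9] = max(2+23-3, 6+24-3, 11+19-3, …, 16+2-3, 19+0) = 27
r[10] = max(2+27-3, 6+23-3, 11+24-3, …, 19+2-3, 28+0) = 32
One optimal plan: pieces 7 + 3 (1 cut) → ¢35 − ¢3 = ¢32.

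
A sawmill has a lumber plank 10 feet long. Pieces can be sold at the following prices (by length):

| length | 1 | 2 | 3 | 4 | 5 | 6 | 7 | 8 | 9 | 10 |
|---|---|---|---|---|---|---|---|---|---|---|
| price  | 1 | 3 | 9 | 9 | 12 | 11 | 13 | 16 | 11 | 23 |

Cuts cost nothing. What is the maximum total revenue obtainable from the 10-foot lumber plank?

Build r[k] bottom-up: r[k] = max over allowed piece i of (p[i] + r[k−i]).
r[1] = 1
r[2] = 3
r[3] = 9
r[4] = 10  (first piece 1, then r[3]=9)
r[5] = 12  (first piece 2, then r[3]=9)
r[6] = 18  (first piece 3, then r[3]=9)
r[7] = 19  (first piece 1, then r[6]=18)
r[8] = 21  (first piece 2, then r[6]=18)
r[9] = 27  (first piece 3, then r[6]=18)
r[10] = 28  (first piece 1, then r[9]=27)
One optimal cutting: 3 + 3 + 3 + 1 → $9 + $9 + $9 + $1 = $28.

28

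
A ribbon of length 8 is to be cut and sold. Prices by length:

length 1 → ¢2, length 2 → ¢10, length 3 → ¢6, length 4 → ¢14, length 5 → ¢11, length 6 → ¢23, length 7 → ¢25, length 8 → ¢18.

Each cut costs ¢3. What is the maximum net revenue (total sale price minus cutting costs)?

Build v[k] bottom-up: v[k] = max over allowed piece i of (p[i] + v[k−i]) − 3 per cut.
v[1] = 2
v[2] = 10
v[3] = 9  (first piece 1, then v[2]=10)
v[4] = 17  (first piece 2, then v[2]=10)
v[5] = 16  (first piece 1, then v[4]=17)
v[6] = 24  (first piece 2, then v[4]=17)
v[7] = 25
v[8] = 31  (first piece 2, then v[6]=24)
One optimal plan: pieces 2 + 2 + 2 + 2 (3 cuts) → ¢40 − ¢9 = ¢31.

31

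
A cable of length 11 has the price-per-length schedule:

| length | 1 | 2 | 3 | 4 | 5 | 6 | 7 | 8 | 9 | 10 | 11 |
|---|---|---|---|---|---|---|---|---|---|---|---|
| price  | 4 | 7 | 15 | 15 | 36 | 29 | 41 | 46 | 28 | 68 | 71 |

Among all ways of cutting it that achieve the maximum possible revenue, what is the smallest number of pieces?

3

Build r[k] bottom-up: r[k] = max over allowed piece i of (p[i] + r[k−i]).
r[1] = 4
r[2] = max(4+4, 7+0) = 8
r[3] = max(4+8, 7+4, 15+0) = 15
r[4] = max(4+15, 7+8, 15+4, 15+0) = 19
r[5] = max(4+19, 7+15, 15+8, 15+4, 36+0) = 36
r[6] = max(4+36, 7+19, 15+15, 15+8, 36+4, 29+0) = 40
r[7] = max(4+40, 7+36, 15+19, …, 29+4, 41+0) = 44
r[8] = max(4+44, 7+40, 15+36, …, 41+4, 46+0) = 51
r[9] = max(4+51, 7+44, 15+40, …, 46+4, 28+0) = 55
r[10] = max(4+55, 7+51, 15+44, …, 28+4, 68+0) = 72
r[11] = max(4+72, 7+55, 15+51, …, 68+4, 71+0) = 76
Maximum revenue is €76.
Now minimize piece count subject to staying optimal: for each k, pieces[k] = 1 + min over i with p[i]+r[k−i]=r[k] of pieces[k−i].
pieces[8] = 2
pieces[9] = 3
pieces[10] = 2
pieces[11] = 3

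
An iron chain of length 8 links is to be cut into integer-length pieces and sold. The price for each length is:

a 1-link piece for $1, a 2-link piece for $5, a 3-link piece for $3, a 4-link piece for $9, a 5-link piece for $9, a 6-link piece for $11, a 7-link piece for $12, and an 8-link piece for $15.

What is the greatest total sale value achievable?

Consider every possible first cut. v[k] is the best of p[i]+v[k−i] over all sellable i≤k.
v[1] = 1
v[2] = max(1+1, 5+0) = 5
v[3] = max(1+5, 5+1, 3+0) = 6
v[4] = max(1+6, 5+5, 3+1, 9+0) = 10
v[5] = max(1+10, 5+6, 3+5, 9+1, 9+0) = 11
v[6] = max(1+11, 5+10, 3+6, 9+5, 9+1, 11+0) = 15
v[7] = max(1+15, 5+11, 3+10, …, 11+1, 12+0) = 16
v[8] = max(1+16, 5+15, 3+11, …, 12+1, 15+0) = 20
One optimal cutting: 2 + 2 + 2 + 2 → $5 + $5 + $5 + $5 = $20.

20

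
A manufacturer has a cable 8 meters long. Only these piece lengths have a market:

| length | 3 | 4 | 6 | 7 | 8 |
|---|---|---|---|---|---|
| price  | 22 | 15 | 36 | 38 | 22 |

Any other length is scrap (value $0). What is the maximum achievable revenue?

Let best[k] be the best obtainable value from length k. For each k, try every first piece i and keep the best of price[i] + best[k−i].
best[1] = 0
best[2] = 0
best[3] = 22
best[4] = max(22+0, 15+0) = 22
best[5] = max(22+0, 15+0) = 22
best[6] = max(22+22, 15+0, 36+0) = 44
best[7] = max(22+22, 15+22, 36+0, 38+0) = 44
best[8] = max(22+22, 15+22, 36+0, 38+0, 22+0) = 44
One optimal cutting: pieces 3 + 3 with 2 meters of scrap → $44.

44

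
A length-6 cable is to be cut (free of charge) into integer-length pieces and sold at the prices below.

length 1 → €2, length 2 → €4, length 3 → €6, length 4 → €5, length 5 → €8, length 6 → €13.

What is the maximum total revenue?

13

Consider every possible first cut. r[k] is the best of p[i]+r[k−i] over all sellable i≤k.
r[1] = 2
r[2] = max(2+2, 4+0) = 4
r[3] = max(2+4, 4+2, 6+0) = 6
r[4] = max(2+6, 4+4, 6+2, 5+0) = 8
r[5] = max(2+8, 4+6, 6+4, 5+2, 8+0) = 10
r[6] = max(2+10, 4+8, 6+6, 5+4, 8+2, 13+0) = 13
Best is to sell the whole 6-unit piece uncut for €13.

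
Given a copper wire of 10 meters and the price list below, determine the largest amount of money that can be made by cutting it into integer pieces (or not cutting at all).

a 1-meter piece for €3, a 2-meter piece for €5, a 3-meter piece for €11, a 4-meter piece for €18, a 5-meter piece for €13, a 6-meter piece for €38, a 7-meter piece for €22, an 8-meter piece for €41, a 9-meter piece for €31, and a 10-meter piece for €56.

56

Build v[k] bottom-up: v[k] = max over allowed piece i of (p[i] + v[k−i]).
v[1] = 3
v[2] = max(3+3, 5+0) = 6
v[3] = max(3+6, 5+3, 11+0) = 11
v[4] = max(3+11, 5+6, 11+3, 18+0) = 18
v[5] = max(3+18, 5+11, 11+6, 18+3, 13+0) = 21
v[6] = max(3+21, 5+18, 11+11, 18+6, 13+3, 38+0) = 38
v[7] = max(3+38, 5+21, 11+18, …, 38+3, 22+0) = 41
v[8] = max(3+41, 5+38, 11+21, …, 22+3, 41+0) = 44
v[9] = max(3+44, 5+41, 11+38, …, 41+3, 31+0) = 49
v[10] = max(3+49, 5+44, 11+41, …, 31+3, 56+0) = 56
One optimal cutting: 6 + 4 → €38 + €18 = €56.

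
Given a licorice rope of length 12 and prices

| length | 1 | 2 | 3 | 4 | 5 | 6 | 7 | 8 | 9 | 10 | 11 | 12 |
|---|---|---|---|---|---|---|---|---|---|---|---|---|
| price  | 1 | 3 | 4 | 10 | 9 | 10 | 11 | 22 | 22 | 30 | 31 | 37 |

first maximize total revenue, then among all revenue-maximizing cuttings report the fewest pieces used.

Let r[k] be the best obtainable value from length k. For each k, try every first piece i and keep the best of price[i] + r[k−i].
r[1] = 1
r[2] = max(1+1, 3+0) = 3
r[3] = max(1+3, 3+1, 4+0) = 4
r[4] = max(1+4, 3+3, 4+1, 10+0) = 10
r[5] = max(1+10, 3+4, 4+3, 10+1, 9+0) = 11
r[6] = max(1+11, 3+10, 4+4, 10+3, 9+1, 10+0) = 13
r[7] = max(1+13, 3+11, 4+10, …, 10+1, 11+0) = 14
r[8] = max(1+14, 3+13, 4+11, …, 11+1, 22+0) = 22
r[9] = max(1+22, 3+14, 4+13, …, 22+1, 22+0) = 23
r[10] = max(1+23, 3+22, 4+14, …, 22+1, 30+0) = 30
r[11] = max(1+30, 3+23, 4+22, …, 30+1, 31+0) = 31
r[12] = max(1+31, 3+30, 4+23, …, 31+1, 37+0) = 37
Maximum revenue is ¢37.
Now minimize piece count subject to staying optimal: for each k, pieces[k] = 1 + min over i with p[i]+r[k−i]=r[k] of pieces[k−i].
pieces[9] = 2
pieces[10] = 1
pieces[11] = 1
pieces[12] = 1

1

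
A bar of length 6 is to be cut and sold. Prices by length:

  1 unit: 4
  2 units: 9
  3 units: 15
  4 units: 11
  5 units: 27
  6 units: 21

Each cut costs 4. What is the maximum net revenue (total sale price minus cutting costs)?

27

Build net[k] bottom-up: net[k] = max over allowed piece i of (p[i] + net[k−i]) − 4 per cut.
net[1] = 4
net[2] = max(4+4-4, 9+0) = 9
net[3] = max(4+9-4, 9+4-4, 15+0) = 15
net[4] = max(4+15-4, 9+9-4, 15+4-4, 11+0) = 15
net[5] = max(4+15-4, 9+15-4, 15+9-4, 11+4-4, 27+0) = 27
net[6] = max(4+27-4, 9+15-4, 15+15-4, 11+9-4, 27+4-4, 21+0) = 27
One optimal plan: pieces 5 + 1 (1 cut) → 31 − 4 = 27.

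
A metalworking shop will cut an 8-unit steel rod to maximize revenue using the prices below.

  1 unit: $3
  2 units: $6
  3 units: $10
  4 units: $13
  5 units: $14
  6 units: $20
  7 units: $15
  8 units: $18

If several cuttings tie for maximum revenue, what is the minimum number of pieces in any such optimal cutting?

2

Let r[k] be the best obtainable value from length k. For each k, try every first piece i and keep the best of price[i] + r[k−i].
r[1] = 3
r[2] = max(3+3, 6+0) = 6
r[3] = max(3+6, 6+3, 10+0) = 10
r[4] = max(3+10, 6+6, 10+3, 13+0) = 13
r[5] = max(3+13, 6+10, 10+6, 13+3, 14+0) = 16
r[6] = max(3+16, 6+13, 10+10, 13+6, 14+3, 20+0) = 20
r[7] = max(3+20, 6+16, 10+13, …, 20+3, 15+0) = 23
r[8] = max(3+23, 6+20, 10+16, …, 15+3, 18+0) = 26
Maximum revenue is $26.
Now minimize piece count subject to staying optimal: for each k, pieces[k] = 1 + min over i with p[i]+r[k−i]=r[k] of pieces[k−i].
pieces[5] = 2
pieces[6] = 1
pieces[7] = 2
pieces[8] = 2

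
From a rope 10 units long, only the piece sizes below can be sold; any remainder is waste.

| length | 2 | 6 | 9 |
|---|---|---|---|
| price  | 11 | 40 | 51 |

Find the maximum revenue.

Let r[k] be the best obtainable value from length k. For each k, try every first piece i and keep the best of price[i] + r[k−i].
r[1] = 0
r[2] = 11
r[3] = 11
r[4] = 22  (first piece 2, then r[2]=11)
r[5] = 22
r[6] = 40
r[7] = 40
r[8] = 51  (first piece 2, then r[6]=40)
r[9] = 51
r[10] = 62  (first piece 2, then r[8]=51)
One optimal cutting: 6 + 2 + 2 → $62.

62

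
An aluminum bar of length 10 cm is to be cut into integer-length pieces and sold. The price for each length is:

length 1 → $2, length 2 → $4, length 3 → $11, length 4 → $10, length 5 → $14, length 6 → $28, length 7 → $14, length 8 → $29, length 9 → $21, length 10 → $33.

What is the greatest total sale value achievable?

Let r[k] be the best obtainable value from length k. For each k, try every first piece i and keep the best of price[i] + r[k−i].
r[1] = 2
r[2] = 4  (first piece 1, then r[1]=2)
r[3] = 11
r[4] = 13  (first piece 1, then r[3]=11)
r[5] = 15  (first piece 1, then r[4]=13)
r[6] = 28
r[7] = 30  (first piece 1, then r[6]=28)
r[8] = 32  (first piece 1, then r[7]=30)
r[9] = 39  (first piece 3, then r[6]=28)
r[10] = 41  (first piece 1, then r[9]=39)
One optimal cutting: 6 + 3 + 1 → $28 + $11 + $2 = $41.

41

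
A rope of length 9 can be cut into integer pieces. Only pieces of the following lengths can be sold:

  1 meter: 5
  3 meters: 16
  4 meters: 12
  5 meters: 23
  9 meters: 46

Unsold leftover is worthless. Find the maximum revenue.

48

Build best[k] bottom-up: best[k] = max over allowed piece i of (p[i] + best[k−i]).
best[1] = 5
best[2] = 10  (first piece 1, then best[1]=5)
best[3] = 16
best[4] = 21  (first piece 1, then best[3]=16)
best[5] = 26  (first piece 1, then best[4]=21)
best[6] = 32  (first piece 3, then best[3]=16)
best[7] = 37  (first piece 1, then best[6]=32)
best[8] = 42  (first piece 1, then best[7]=37)
best[9] = 48  (first piece 3, then best[6]=32)
One optimal cutting: 3 + 3 + 3 → 48.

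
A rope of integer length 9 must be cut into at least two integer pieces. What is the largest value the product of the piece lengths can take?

27

Fill m[k] for k=2..9: at each k try every first piece i and multiply by the better of (k−i) uncut or m[k−i].
m[2] = 1·max(1,0) = 1·1 = 1
m[3] = 1·max(2,1) = 1·2 = 2
m[4] = 2·max(2,1) = 2·2 = 4
m[5] = 2·max(3,2) = 2·3 = 6
m[6] = 3·max(3,2) = 3·3 = 9
m[7] = 2·max(5,6) = 2·6 = 12
m[8] = 2·max(6,9) = 2·9 = 18
m[9] = 3·max(6,9) = 3·9 = 27
One optimal split: 3 + 3 + 3; product 3·3·3 = 27.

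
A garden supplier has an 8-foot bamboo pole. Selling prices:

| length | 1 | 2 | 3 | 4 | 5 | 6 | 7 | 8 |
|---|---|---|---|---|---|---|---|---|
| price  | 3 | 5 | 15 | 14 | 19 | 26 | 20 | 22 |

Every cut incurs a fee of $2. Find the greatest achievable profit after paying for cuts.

32

Let net[k] be the best obtainable value from length k. For each k, try every first piece i and keep the best of price[i] + net[k−i] minus the 2 cut fee when i<k.
net[1] = 3
net[2] = max(3+3-2, 5+0) = 5
net[3] = max(3+5-2, 5+3-2, 15+0) = 15
net[4] = max(3+15-2, 5+5-2, 15+3-2, 14+0) = 16
net[5] = max(3+16-2, 5+15-2, 15+5-2, 14+3-2, 19+0) = 19
net[6] = max(3+19-2, 5+16-2, 15+15-2, 14+5-2, 19+3-2, 26+0) = 28
net[7] = max(3+28-2, 5+19-2, 15+16-2, …, 26+3-2, 20+0) = 29
net[8] = max(3+29-2, 5+28-2, 15+19-2, …, 20+3-2, 22+0) = 32
One optimal plan: pieces 5 + 3 (1 cut) → $34 − $2 = $32.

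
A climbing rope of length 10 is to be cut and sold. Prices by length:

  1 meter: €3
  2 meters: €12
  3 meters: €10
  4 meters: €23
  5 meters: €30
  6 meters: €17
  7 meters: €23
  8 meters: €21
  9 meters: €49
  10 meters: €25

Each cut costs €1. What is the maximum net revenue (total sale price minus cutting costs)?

Let r[k] be the best obtainable value from length k. For each k, try every first piece i and keep the best of price[i] + r[k−i] minus the 1 cut fee when i<k.
r[1] = 3
r[2] = max(3+3-1, 12+0) = 12
r[3] = max(3+12-1, 12+3-1, 10+0) = 14
r[4] = max(3+14-1, 12+12-1, 10+3-1, 23+0) = 23
r[5] = max(3+23-1, 12+14-1, 10+12-1, 23+3-1, 30+0) = 30
r[6] = max(3+30-1, 12+23-1, 10+14-1, 23+12-1, 30+3-1, 17+0) = 34
r[7] = max(3+34-1, 12+30-1, 10+23-1, …, 17+3-1, 23+0) = 41
r[8] = max(3+41-1, 12+34-1, 10+30-1, …, 23+3-1, 21+0) = 45
r[9] = max(3+45-1, 12+41-1, 10+34-1, …, 21+3-1, 49+0) = 52
r[10] = max(3+52-1, 12+45-1, 10+41-1, …, 49+3-1, 25+0) = 59
One optimal plan: pieces 5 + 5 (1 cut) → €60 − €1 = €59.

59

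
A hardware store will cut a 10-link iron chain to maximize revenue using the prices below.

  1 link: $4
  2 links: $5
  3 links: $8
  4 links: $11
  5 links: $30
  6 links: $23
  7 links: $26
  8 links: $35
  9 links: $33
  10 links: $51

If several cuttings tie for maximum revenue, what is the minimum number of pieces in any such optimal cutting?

2

Consider every possible first cut. r[k] is the best of p[i]+r[k−i] over all sellable i≤k.
r[1] = 4
r[2] = max(4+4, 5+0) = 8
r[3] = max(4+8, 5+4, 8+0) = 12
r[4] = max(4+12, 5+8, 8+4, 11+0) = 16
r[5] = max(4+16, 5+12, 8+8, 11+4, 30+0) = 30
r[6] = max(4+30, 5+16, 8+12, 11+8, 30+4, 23+0) = 34
r[7] = max(4+34, 5+30, 8+16, …, 23+4, 26+0) = 38
r[8] = max(4+38, 5+34, 8+30, …, 26+4, 35+0) = 42
r[9] = max(4+42, 5+38, 8+34, …, 35+4, 33+0) = 46
r[10] = max(4+46, 5+42, 8+38, …, 33+4, 51+0) = 60
Maximum revenue is $60.
Now minimize piece count subject to staying optimal: for each k, pieces[k] = 1 + min over i with p[i]+r[k−i]=r[k] of pieces[k−i].
pieces[7] = 3
pieces[8] = 4
pieces[9] = 5
pieces[10] = 2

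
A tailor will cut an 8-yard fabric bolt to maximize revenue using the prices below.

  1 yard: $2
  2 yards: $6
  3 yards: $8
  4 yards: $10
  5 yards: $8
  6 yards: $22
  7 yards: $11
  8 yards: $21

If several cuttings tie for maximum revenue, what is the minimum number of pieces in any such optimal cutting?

2

Consider every possible first cut. r[k] is the best of p[i]+r[k−i] over all sellable i≤k.
r[1] = 2
r[2] = 6
r[3] = 8  (first piece 1, then r[2]=6)
r[4] = 12  (first piece 2, then r[2]=6)
r[5] = 14  (first piece 1, then r[4]=12)
r[6] = 22
r[7] = 24  (first piece 1, then r[6]=22)
r[8] = 28  (first piece 2, then r[6]=22)
Maximum revenue is $28.
Now minimize piece count subject to staying optimal: for each k, pieces[k] = 1 + min over i with p[i]+r[k−i]=r[k] of pieces[k−i].
pieces[5] = 2
pieces[6] = 1
pieces[7] = 2
pieces[8] = 2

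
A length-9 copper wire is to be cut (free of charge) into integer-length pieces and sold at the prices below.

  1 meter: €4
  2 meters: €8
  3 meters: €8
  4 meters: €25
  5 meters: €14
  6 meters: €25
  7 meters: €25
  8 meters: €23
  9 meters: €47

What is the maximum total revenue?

54

Let best[k] be the best obtainable value from length k. For each k, try every first piece i and keep the best of price[i] + best[k−i].
best[1] = 4
best[2] = max(4+4, 8+0) = 8
best[3] = max(4+8, 8+4, 8+0) = 12
best[4] = max(4+12, 8+8, 8+4, 25+0) = 25
best[5] = max(4+25, 8+12, 8+8, 25+4, 14+0) = 29
best[6] = max(4+29, 8+25, 8+12, 25+8, 14+4, 25+0) = 33
best[7] = max(4+33, 8+29, 8+25, …, 25+4, 25+0) = 37
best[8] = max(4+37, 8+33, 8+29, …, 25+4, 23+0) = 50
best[9] = max(4+50, 8+37, 8+33, …, 23+4, 47+0) = 54
One optimal cutting: 4 + 4 + 1 → €25 + €25 + €4 = €54.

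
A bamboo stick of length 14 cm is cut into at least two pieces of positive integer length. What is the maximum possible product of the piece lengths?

Fill P[k] for k=2..14: at each k try every first piece i and multiply by the better of (k−i) uncut or P[k−i].
P[2] = 1*max(1,0) = 1*1 = 1
P[3] = max(1*2, 2*1) = 2
P[4] = max(1*3, 2*2, 3*1) = 4
P[5] = max(1*4, 2*3, 3*2, 4*1) = 6
P[6] = max(1*6, 2*4, 3*3, 4*2, 5*1) = 9
P[7] = max(1*9, 2*6, 3*4, 4*3, 5*2, 6*1) = 12
P[8] = max(1*12, 2*9, 3*6, …, 6*2, 7*1) = 18
P[9] = max(1*18, 2*12, 3*9, …, 7*2, 8*1) = 27
P[10] = max(1*27, 2*18, 3*12, …, 8*2, 9*1) = 36
P[11] = max(1*36, 2*27, 3*18, …, 9*2, 10*1) = 54
P[12] = max(1*54, 2*36, 3*27, …, 10*2, 11*1) = 81
P[13] = max(1*81, 2*54, 3*36, …, 11*2, 12*1) = 108
P[14] = max(1*108, 2*81, 3*54, …, 12*2, 13*1) = 162
One optimal split: 3 + 3 + 3 + 3 + 2; product 3*3*3*3*2 = 162.

162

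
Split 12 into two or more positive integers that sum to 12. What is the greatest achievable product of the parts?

81

Let prod[k] be the best product for length k (with at least one cut). For each first piece i, the rest contributes max(k−i, prod[k−i]).
prod[2] = 1·max(1,0) = 1·1 = 1
prod[3] = 1·max(2,1) = 1·2 = 2
prod[4] = 2·max(2,1) = 2·2 = 4
prod[5] = 2·max(3,2) = 2·3 = 6
prod[6] = 3·max(3,2) = 3·3 = 9
prod[7] = 2·max(5,6) = 2·6 = 12
prod[8] = 2·max(6,9) = 2·9 = 18
prod[9] = 3·max(6,9) = 3·9 = 27
prod[10] = 2·max(8,18) = 2·18 = 36
prod[11] = 2·max(9,27) = 2·27 = 54
prod[12] = 3·max(9,27) = 3·27 = 81
One optimal split: 3 + 3 + 3 + 3; product 3·3·3·3 = 81.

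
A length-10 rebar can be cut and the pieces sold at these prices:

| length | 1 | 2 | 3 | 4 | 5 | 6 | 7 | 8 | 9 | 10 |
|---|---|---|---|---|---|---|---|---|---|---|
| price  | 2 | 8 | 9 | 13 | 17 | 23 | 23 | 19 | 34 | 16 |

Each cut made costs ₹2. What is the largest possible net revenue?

35

Let r[k] be the best obtainable value from length k. For each k, try every first piece i and keep the best of price[i] + r[k−i] minus the 2 cut fee when i<k.
r[1] = 2
r[2] = max(2+2-2, 8+0) = 8
r[3] = max(2+8-2, 8+2-2, 9+0) = 9
r[4] = max(2+9-2, 8+8-2, 9+2-2, 13+0) = 14
r[5] = max(2+14-2, 8+9-2, 9+8-2, 13+2-2, 17+0) = 17
r[6] = max(2+17-2, 8+14-2, 9+9-2, 13+8-2, 17+2-2, 23+0) = 23
r[7] = max(2+23-2, 8+17-2, 9+14-2, …, 23+2-2, 23+0) = 23
r[8] = max(2+23-2, 8+23-2, 9+17-2, …, 23+2-2, 19+0) = 29
r[9] = max(2+29-2, 8+23-2, 9+23-2, …, 19+2-2, 34+0) = 34
r[10] = max(2+34-2, 8+29-2, 9+23-2, …, 34+2-2, 16+0) = 35
One optimal plan: pieces 6 + 2 + 2 (2 cuts) → ₹39 − ₹4 = ₹35.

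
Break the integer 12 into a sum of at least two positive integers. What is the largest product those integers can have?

Fill m[k] for k=2..12: at each k try every first piece i and multiply by the better of (k−i) uncut or m[k−i].
m[2] = 1×max(1,0) = 1×1 = 1
m[3] = 1×max(2,1) = 1×2 = 2
m[4] = 2×max(2,1) = 2×2 = 4
m[5] = 2×max(3,2) = 2×3 = 6
m[6] = 3×max(3,2) = 3×3 = 9
m[7] = 2×max(5,6) = 2×6 = 12
m[8] = 2×max(6,9) = 2×9 = 18
m[9] = 3×max(6,9) = 3×9 = 27
m[10] = 2×max(8,18) = 2×18 = 36
m[11] = 2×max(9,27) = 2×27 = 54
m[12] = 3×max(9,27) = 3×27 = 81
One optimal split: 3 + 3 + 3 + 3; product 3×3×3×3 = 81.

81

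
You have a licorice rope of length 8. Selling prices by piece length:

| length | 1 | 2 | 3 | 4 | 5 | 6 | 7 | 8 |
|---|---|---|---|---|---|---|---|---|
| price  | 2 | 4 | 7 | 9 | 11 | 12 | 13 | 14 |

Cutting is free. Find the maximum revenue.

18

Let R[k] be the best obtainable value from length k. For each k, try every first piece i and keep the best of price[i] + R[k−i].
R[1] = 2
R[2] = max(2+2, 4+0) = 4
R[3] = max(2+4, 4+2, 7+0) = 7
R[4] = max(2+7, 4+4, 7+2, 9+0) = 9
R[5] = max(2+9, 4+7, 7+4, 9+2, 11+0) = 11
R[6] = max(2+11, 4+9, 7+7, 9+4, 11+2, 12+0) = 14
R[7] = max(2+14, 4+11, 7+9, …, 12+2, 13+0) = 16
R[8] = max(2+16, 4+14, 7+11, …, 13+2, 14+0) = 18
One optimal cutting: 3 + 3 + 1 + 1 → ¢7 + ¢7 + ¢2 + ¢2 = ¢18.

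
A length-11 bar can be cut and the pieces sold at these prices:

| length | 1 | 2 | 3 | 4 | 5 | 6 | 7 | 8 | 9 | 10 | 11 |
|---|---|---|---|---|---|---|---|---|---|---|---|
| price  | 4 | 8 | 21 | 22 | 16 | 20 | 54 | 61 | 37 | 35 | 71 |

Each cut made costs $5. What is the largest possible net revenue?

77

Build net[k] bottom-up: net[k] = max over allowed piece i of (p[i] + net[k−i]) − 5 per cut.
net[1] = 4
net[2] = max(4+4-5, 8+0) = 8
net[3] = max(4+8-5, 8+4-5, 21+0) = 21
net[4] = max(4+21-5, 8+8-5, 21+4-5, 22+0) = 22
net[5] = max(4+22-5, 8+21-5, 21+8-5, 22+4-5, 16+0) = 24
net[6] = max(4+24-5, 8+22-5, 21+21-5, 22+8-5, 16+4-5, 20+0) = 37
net[7] = max(4+37-5, 8+24-5, 21+22-5, …, 20+4-5, 54+0) = 54
net[8] = max(4+54-5, 8+37-5, 21+24-5, …, 54+4-5, 61+0) = 61
net[9] = max(4+61-5, 8+54-5, 21+37-5, …, 61+4-5, 37+0) = 60
net[10] = max(4+60-5, 8+61-5, 21+54-5, …, 37+4-5, 35+0) = 70
net[11] = max(4+70-5, 8+60-5, 21+61-5, …, 35+4-5, 71+0) = 77
One optimal plan: pieces 8 + 3 (1 cut) → $82 − $5 = $77.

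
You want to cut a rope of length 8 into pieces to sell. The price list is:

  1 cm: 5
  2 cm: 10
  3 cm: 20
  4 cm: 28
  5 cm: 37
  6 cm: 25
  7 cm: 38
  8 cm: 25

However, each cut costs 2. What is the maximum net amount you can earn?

Consider every possible first cut. r[k] is the best of p[i]+r[k−i] over all sellable i≤k, charging 2 whenever i<k.
r[1] = 5
r[2] = max(5+5-2, 10+0) = 10
r[3] = max(5+10-2, 10+5-2, 20+0) = 20
r[4] = max(5+20-2, 10+10-2, 20+5-2, 28+0) = 28
r[5] = max(5+28-2, 10+20-2, 20+10-2, 28+5-2, 37+0) = 37
r[6] = max(5+37-2, 10+28-2, 20+20-2, 28+10-2, 37+5-2, 25+0) = 40
r[7] = max(5+40-2, 10+37-2, 20+28-2, …, 25+5-2, 38+0) = 46
r[8] = max(5+46-2, 10+40-2, 20+37-2, …, 38+5-2, 25+0) = 55
One optimal plan: pieces 5 + 3 (1 cut) → 57 − 2 = 55.

55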